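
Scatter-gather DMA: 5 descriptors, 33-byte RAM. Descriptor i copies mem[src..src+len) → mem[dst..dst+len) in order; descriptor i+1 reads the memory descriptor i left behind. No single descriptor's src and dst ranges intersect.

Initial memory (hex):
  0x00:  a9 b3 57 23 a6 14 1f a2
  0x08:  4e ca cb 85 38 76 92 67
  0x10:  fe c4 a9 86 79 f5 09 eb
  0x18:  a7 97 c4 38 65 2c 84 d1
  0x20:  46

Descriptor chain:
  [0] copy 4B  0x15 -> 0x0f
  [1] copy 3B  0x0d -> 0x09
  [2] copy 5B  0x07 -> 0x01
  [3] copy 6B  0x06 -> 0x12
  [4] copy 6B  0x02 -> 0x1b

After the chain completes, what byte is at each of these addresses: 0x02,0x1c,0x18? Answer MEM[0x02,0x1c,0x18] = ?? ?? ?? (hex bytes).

#0 dst[0x0f+4] := {0xf5,0x09,0xeb,0xa7}
#1 dst[0x09+3] := {0x76,0x92,0xf5}
#2 dst[0x01+5] := {0xa2,0x4e,0x76,0x92,0xf5}
#3 dst[0x12+6] := {0x1f,0xa2,0x4e,0x76,0x92,0xf5}
#4 dst[0x1b+6] := {0x4e,0x76,0x92,0xf5,0x1f,0xa2}
query mem[0x02]=0x4e, mem[0x1c]=0x76, mem[0x18]=0xa7

MEM[0x02,0x1c,0x18] = 4e 76 a7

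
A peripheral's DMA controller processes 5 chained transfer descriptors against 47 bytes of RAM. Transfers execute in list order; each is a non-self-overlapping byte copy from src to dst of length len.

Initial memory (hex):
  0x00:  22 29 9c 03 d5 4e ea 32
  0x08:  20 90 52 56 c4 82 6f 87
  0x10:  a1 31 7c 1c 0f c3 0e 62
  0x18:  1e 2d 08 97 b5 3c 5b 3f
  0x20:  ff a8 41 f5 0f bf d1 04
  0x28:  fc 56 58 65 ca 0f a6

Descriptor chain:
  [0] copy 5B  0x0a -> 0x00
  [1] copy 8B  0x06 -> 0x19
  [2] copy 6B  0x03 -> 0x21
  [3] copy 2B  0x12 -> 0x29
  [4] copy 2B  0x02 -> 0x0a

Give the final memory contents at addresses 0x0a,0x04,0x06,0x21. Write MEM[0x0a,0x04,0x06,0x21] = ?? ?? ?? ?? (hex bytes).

MEM[0x0a,0x04,0x06,0x21] = c4 6f ea 82

[0] 0x0a->0x00 len=5 : 52 56 c4 82 6f
[1] 0x06->0x19 len=8 : ea 32 20 90 52 56 c4 82
[2] 0x03->0x21 len=6 : 82 6f 4e ea 32 20
[3] 0x12->0x29 len=2 : 7c 1c
[4] 0x02->0x0a len=2 : c4 82
query mem[0x0a]=0xc4, mem[0x04]=0x6f, mem[0x06]=0xea, mem[0x21]=0x82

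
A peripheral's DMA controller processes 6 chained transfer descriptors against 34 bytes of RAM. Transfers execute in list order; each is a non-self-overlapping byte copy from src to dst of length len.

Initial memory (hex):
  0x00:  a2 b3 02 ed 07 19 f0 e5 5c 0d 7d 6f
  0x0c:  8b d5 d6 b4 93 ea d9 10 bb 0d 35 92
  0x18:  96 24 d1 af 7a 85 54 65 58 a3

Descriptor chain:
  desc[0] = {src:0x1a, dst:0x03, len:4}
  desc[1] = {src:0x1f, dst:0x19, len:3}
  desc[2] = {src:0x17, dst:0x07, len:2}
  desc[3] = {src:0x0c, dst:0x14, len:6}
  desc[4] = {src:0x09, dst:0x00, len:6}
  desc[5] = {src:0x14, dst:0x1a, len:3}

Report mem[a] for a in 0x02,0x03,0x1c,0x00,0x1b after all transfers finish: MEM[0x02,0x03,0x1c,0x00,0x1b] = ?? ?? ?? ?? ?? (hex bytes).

#0 dst[0x03+4] := {0xd1,0xaf,0x7a,0x85}
#1 dst[0x19+3] := {0x65,0x58,0xa3}
#2 dst[0x07+2] := {0x92,0x96}
#3 dst[0x14+6] := {0x8b,0xd5,0xd6,0xb4,0x93,0xea}
#4 dst[0x00+6] := {0x0d,0x7d,0x6f,0x8b,0xd5,0xd6}
#5 dst[0x1a+3] := {0x8b,0xd5,0xd6}
query mem[0x02]=0x6f, mem[0x03]=0x8b, mem[0x1c]=0xd6, mem[0x00]=0x0d, mem[0x1b]=0xd5

MEM[0x02,0x03,0x1c,0x00,0x1b] = 6f 8b d6 0d d5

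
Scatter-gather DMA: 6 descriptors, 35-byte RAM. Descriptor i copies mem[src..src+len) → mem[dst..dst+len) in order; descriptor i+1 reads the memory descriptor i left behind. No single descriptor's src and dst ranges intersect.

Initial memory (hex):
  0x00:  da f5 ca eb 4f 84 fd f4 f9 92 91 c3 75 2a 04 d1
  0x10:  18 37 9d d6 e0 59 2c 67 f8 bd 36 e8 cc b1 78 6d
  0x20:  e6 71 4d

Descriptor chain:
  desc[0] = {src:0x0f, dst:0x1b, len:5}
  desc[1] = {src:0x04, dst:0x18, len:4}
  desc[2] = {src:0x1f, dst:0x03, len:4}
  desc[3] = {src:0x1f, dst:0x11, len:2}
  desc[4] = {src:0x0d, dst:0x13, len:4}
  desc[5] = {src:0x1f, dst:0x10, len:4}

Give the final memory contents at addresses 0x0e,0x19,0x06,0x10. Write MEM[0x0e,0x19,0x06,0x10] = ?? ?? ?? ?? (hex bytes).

MEM[0x0e,0x19,0x06,0x10] = 04 84 4d d6

  after D0: wrote 5B at 0x1b = d118379dd6
  after D1: wrote 4B at 0x18 = 4f84fdf4
  after D2: wrote 4B at 0x03 = d6e6714d
  after D3: wrote 2B at 0x11 = d6e6
  after D4: wrote 4B at 0x13 = 2a04d118
  after D5: wrote 4B at 0x10 = d6e6714d
query mem[0x0e]=0x04, mem[0x19]=0x84, mem[0x06]=0x4d, mem[0x10]=0xd6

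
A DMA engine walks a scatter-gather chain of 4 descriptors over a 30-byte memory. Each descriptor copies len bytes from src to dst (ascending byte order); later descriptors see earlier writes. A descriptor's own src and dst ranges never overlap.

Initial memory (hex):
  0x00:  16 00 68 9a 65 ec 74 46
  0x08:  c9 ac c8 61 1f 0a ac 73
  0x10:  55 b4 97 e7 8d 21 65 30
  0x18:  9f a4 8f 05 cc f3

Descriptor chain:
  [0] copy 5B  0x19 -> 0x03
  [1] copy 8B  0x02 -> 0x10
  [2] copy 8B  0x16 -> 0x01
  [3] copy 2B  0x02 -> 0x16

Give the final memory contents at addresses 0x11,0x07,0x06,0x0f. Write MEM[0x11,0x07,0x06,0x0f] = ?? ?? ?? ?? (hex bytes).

MEM[0x11,0x07,0x06,0x0f] = a4 cc 05 73

[0] 0x19->0x03 len=5 : a4 8f 05 cc f3
[1] 0x02->0x10 len=8 : 68 a4 8f 05 cc f3 c9 ac
[2] 0x16->0x01 len=8 : c9 ac 9f a4 8f 05 cc f3
[3] 0x02->0x16 len=2 : ac 9f
query mem[0x11]=0xa4, mem[0x07]=0xcc, mem[0x06]=0x05, mem[0x0f]=0x73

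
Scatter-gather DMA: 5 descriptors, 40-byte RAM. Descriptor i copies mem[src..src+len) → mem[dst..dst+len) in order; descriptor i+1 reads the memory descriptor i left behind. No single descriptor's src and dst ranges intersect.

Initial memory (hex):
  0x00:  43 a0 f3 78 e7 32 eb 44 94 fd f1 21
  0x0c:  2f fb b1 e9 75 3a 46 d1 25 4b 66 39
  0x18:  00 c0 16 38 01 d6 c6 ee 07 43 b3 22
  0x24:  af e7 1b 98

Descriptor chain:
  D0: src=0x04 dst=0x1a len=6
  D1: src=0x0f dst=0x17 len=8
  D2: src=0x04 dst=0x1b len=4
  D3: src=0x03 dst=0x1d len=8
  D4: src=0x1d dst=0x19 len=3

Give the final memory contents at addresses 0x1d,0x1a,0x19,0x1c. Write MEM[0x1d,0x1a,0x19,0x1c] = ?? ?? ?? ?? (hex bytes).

MEM[0x1d,0x1a,0x19,0x1c] = 78 e7 78 32

[0] 0x04->0x1a len=6 : e7 32 eb 44 94 fd
[1] 0x0f->0x17 len=8 : e9 75 3a 46 d1 25 4b 66
[2] 0x04->0x1b len=4 : e7 32 eb 44
[3] 0x03->0x1d len=8 : 78 e7 32 eb 44 94 fd f1
[4] 0x1d->0x19 len=3 : 78 e7 32
query mem[0x1d]=0x78, mem[0x1a]=0xe7, mem[0x19]=0x78, mem[0x1c]=0x32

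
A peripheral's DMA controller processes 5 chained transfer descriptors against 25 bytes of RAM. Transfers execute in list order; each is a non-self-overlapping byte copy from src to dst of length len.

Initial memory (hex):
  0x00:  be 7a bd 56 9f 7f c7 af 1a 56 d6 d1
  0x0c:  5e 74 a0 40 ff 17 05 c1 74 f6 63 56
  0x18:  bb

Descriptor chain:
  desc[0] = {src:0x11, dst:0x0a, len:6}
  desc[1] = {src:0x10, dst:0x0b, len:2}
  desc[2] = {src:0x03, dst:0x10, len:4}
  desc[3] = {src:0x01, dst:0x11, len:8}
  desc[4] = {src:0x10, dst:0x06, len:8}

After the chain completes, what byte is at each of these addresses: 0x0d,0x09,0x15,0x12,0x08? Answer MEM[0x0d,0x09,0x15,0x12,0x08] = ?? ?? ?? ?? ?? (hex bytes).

MEM[0x0d,0x09,0x15,0x12,0x08] = af 56 7f bd bd

D0: mem[0x0a..0x0f] <- [17 05 c1 74 f6 63]
D1: mem[0x0b..0x0c] <- [ff 17]
D2: mem[0x10..0x13] <- [56 9f 7f c7]
D3: mem[0x11..0x18] <- [7a bd 56 9f 7f c7 af 1a]
D4: mem[0x06..0x0d] <- [56 7a bd 56 9f 7f c7 af]
query mem[0x0d]=0xaf, mem[0x09]=0x56, mem[0x15]=0x7f, mem[0x12]=0xbd, mem[0x08]=0xbd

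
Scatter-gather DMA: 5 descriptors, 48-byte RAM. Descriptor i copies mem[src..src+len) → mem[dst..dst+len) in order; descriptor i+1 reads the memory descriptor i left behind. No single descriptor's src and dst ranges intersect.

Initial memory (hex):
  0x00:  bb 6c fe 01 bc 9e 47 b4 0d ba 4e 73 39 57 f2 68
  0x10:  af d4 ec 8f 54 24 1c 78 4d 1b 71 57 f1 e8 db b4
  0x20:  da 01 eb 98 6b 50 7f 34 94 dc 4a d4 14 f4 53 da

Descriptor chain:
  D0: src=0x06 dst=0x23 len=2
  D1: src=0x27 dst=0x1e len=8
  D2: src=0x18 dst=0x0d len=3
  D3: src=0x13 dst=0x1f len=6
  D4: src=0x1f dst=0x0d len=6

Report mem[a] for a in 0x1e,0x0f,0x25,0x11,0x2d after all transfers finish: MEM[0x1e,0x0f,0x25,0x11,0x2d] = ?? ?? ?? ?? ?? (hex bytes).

MEM[0x1e,0x0f,0x25,0x11,0x2d] = 34 24 53 78 f4

[0] 0x06->0x23 len=2 : 47 b4
[1] 0x27->0x1e len=8 : 34 94 dc 4a d4 14 f4 53
[2] 0x18->0x0d len=3 : 4d 1b 71
[3] 0x13->0x1f len=6 : 8f 54 24 1c 78 4d
[4] 0x1f->0x0d len=6 : 8f 54 24 1c 78 4d
query mem[0x1e]=0x34, mem[0x0f]=0x24, mem[0x25]=0x53, mem[0x11]=0x78, mem[0x2d]=0xf4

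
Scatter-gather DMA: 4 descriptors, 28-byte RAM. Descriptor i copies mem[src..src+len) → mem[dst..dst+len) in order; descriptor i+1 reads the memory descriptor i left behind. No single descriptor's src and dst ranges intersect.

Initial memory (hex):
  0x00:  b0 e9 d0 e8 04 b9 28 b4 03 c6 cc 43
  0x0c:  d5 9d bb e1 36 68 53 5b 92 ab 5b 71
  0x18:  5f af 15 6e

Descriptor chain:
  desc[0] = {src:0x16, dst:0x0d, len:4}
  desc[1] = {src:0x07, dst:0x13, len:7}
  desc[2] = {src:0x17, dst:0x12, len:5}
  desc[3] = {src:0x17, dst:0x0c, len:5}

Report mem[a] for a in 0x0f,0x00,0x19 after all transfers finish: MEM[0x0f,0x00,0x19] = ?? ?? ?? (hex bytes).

MEM[0x0f,0x00,0x19] = 15 b0 5b

[0] 0x16->0x0d len=4 : 5b 71 5f af
[1] 0x07->0x13 len=7 : b4 03 c6 cc 43 d5 5b
[2] 0x17->0x12 len=5 : 43 d5 5b 15 6e
[3] 0x17->0x0c len=5 : 43 d5 5b 15 6e
query mem[0x0f]=0x15, mem[0x00]=0xb0, mem[0x19]=0x5b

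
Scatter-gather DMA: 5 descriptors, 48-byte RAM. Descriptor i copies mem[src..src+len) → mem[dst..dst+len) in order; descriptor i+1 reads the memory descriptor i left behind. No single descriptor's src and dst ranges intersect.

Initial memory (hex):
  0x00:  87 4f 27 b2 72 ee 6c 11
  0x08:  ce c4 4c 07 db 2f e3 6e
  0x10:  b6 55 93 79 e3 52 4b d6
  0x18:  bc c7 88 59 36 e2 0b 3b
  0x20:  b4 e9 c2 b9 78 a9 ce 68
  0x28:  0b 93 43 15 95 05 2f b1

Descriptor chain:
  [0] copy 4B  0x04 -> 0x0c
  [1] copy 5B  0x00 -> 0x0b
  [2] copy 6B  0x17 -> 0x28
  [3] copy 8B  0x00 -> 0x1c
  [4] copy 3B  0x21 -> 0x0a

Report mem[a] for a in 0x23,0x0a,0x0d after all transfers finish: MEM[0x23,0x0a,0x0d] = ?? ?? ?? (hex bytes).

  after D0: wrote 4B at 0x0c = 72ee6c11
  after D1: wrote 5B at 0x0b = 874f27b272
  after D2: wrote 6B at 0x28 = d6bcc7885936
  after D3: wrote 8B at 0x1c = 874f27b272ee6c11
  after D4: wrote 3B at 0x0a = ee6c11
query mem[0x23]=0x11, mem[0x0a]=0xee, mem[0x0d]=0x27

MEM[0x23,0x0a,0x0d] = 11 ee 27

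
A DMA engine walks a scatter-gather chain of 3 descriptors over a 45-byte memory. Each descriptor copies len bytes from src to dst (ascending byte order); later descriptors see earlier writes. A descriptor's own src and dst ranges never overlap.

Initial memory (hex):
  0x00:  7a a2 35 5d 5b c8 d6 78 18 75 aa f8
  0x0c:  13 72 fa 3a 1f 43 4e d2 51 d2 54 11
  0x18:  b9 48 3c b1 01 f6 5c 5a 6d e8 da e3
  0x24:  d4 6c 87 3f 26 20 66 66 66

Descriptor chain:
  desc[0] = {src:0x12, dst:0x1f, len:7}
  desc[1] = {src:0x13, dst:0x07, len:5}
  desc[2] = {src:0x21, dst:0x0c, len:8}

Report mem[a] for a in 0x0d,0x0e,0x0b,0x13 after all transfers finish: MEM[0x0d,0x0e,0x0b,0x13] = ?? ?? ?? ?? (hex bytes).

#0 dst[0x1f+7] := {0x4e,0xd2,0x51,0xd2,0x54,0x11,0xb9}
#1 dst[0x07+5] := {0xd2,0x51,0xd2,0x54,0x11}
#2 dst[0x0c+8] := {0x51,0xd2,0x54,0x11,0xb9,0x87,0x3f,0x26}
query mem[0x0d]=0xd2, mem[0x0e]=0x54, mem[0x0b]=0x11, mem[0x13]=0x26

MEM[0x0d,0x0e,0x0b,0x13] = d2 54 11 26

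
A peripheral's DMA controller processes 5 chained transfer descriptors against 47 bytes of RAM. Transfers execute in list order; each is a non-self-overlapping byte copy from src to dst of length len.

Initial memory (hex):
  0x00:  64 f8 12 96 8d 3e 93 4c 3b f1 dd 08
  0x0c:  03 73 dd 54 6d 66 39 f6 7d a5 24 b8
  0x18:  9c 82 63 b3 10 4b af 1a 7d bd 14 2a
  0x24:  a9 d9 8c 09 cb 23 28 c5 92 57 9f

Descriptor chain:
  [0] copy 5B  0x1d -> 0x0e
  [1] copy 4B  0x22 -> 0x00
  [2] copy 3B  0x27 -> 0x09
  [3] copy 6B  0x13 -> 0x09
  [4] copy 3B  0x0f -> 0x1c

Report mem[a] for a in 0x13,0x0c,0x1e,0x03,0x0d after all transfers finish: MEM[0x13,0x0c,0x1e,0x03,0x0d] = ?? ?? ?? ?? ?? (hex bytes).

MEM[0x13,0x0c,0x1e,0x03,0x0d] = f6 24 7d d9 b8

  after D0: wrote 5B at 0x0e = 4baf1a7dbd
  after D1: wrote 4B at 0x00 = 142aa9d9
  after D2: wrote 3B at 0x09 = 09cb23
  after D3: wrote 6B at 0x09 = f67da524b89c
  after D4: wrote 3B at 0x1c = af1a7d
query mem[0x13]=0xf6, mem[0x0c]=0x24, mem[0x1e]=0x7d, mem[0x03]=0xd9, mem[0x0d]=0xb8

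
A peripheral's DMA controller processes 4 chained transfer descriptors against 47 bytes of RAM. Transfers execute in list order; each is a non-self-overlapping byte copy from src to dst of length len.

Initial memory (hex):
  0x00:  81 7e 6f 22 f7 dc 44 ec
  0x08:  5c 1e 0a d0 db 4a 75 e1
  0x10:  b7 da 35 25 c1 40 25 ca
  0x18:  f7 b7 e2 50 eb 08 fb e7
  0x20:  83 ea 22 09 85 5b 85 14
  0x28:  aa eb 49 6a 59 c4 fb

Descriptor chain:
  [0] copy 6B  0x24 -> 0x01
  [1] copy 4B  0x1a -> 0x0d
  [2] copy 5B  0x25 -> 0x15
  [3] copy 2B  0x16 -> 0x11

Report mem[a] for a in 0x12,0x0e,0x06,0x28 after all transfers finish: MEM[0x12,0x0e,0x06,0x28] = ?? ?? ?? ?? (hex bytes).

MEM[0x12,0x0e,0x06,0x28] = 14 50 eb aa

[0] 0x24->0x01 len=6 : 85 5b 85 14 aa eb
[1] 0x1a->0x0d len=4 : e2 50 eb 08
[2] 0x25->0x15 len=5 : 5b 85 14 aa eb
[3] 0x16->0x11 len=2 : 85 14
query mem[0x12]=0x14, mem[0x0e]=0x50, mem[0x06]=0xeb, mem[0x28]=0xaa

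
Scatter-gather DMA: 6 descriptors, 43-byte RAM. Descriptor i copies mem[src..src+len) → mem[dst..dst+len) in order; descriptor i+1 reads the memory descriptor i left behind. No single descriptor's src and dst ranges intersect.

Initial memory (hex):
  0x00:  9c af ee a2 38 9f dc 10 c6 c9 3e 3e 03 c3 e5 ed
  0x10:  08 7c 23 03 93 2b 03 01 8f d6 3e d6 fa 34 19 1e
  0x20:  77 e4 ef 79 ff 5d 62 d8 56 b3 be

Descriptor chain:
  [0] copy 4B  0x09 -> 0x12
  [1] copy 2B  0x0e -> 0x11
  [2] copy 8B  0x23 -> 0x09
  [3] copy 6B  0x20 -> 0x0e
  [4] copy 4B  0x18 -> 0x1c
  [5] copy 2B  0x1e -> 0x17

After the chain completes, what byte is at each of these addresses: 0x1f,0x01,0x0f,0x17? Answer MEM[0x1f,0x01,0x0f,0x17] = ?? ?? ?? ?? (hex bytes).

MEM[0x1f,0x01,0x0f,0x17] = d6 af e4 3e

#0 dst[0x12+4] := {0xc9,0x3e,0x3e,0x03}
#1 dst[0x11+2] := {0xe5,0xed}
#2 dst[0x09+8] := {0x79,0xff,0x5d,0x62,0xd8,0x56,0xb3,0xbe}
#3 dst[0x0e+6] := {0x77,0xe4,0xef,0x79,0xff,0x5d}
#4 dst[0x1c+4] := {0x8f,0xd6,0x3e,0xd6}
#5 dst[0x17+2] := {0x3e,0xd6}
query mem[0x1f]=0xd6, mem[0x01]=0xaf, mem[0x0f]=0xe4, mem[0x17]=0x3e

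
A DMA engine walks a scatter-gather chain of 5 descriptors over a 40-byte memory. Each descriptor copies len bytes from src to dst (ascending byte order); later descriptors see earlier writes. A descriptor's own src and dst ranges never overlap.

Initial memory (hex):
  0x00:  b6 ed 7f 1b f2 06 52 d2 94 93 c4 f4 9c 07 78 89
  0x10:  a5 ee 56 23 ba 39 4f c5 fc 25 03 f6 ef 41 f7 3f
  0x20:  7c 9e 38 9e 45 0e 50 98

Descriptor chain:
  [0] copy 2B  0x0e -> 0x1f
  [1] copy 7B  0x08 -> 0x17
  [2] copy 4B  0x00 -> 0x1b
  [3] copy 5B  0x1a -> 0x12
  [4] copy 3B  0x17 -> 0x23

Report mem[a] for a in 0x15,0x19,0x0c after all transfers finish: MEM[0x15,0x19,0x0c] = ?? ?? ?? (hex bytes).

#0 dst[0x1f+2] := {0x78,0x89}
#1 dst[0x17+7] := {0x94,0x93,0xc4,0xf4,0x9c,0x07,0x78}
#2 dst[0x1b+4] := {0xb6,0xed,0x7f,0x1b}
#3 dst[0x12+5] := {0xf4,0xb6,0xed,0x7f,0x1b}
#4 dst[0x23+3] := {0x94,0x93,0xc4}
query mem[0x15]=0x7f, mem[0x19]=0xc4, mem[0x0c]=0x9c

MEM[0x15,0x19,0x0c] = 7f c4 9c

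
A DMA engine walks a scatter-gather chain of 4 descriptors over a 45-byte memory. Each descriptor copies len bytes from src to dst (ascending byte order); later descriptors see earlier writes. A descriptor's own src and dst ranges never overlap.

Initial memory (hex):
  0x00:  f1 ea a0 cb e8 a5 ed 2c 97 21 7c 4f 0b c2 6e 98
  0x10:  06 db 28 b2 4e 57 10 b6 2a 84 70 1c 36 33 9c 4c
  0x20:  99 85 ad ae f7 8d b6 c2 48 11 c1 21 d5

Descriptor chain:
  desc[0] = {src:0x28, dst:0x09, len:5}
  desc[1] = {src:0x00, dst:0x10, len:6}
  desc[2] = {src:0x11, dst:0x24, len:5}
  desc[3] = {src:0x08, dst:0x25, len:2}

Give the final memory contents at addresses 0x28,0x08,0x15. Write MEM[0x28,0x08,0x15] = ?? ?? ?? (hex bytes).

D0: mem[0x09..0x0d] <- [48 11 c1 21 d5]
D1: mem[0x10..0x15] <- [f1 ea a0 cb e8 a5]
D2: mem[0x24..0x28] <- [ea a0 cb e8 a5]
D3: mem[0x25..0x26] <- [97 48]
query mem[0x28]=0xa5, mem[0x08]=0x97, mem[0x15]=0xa5

MEM[0x28,0x08,0x15] = a5 97 a5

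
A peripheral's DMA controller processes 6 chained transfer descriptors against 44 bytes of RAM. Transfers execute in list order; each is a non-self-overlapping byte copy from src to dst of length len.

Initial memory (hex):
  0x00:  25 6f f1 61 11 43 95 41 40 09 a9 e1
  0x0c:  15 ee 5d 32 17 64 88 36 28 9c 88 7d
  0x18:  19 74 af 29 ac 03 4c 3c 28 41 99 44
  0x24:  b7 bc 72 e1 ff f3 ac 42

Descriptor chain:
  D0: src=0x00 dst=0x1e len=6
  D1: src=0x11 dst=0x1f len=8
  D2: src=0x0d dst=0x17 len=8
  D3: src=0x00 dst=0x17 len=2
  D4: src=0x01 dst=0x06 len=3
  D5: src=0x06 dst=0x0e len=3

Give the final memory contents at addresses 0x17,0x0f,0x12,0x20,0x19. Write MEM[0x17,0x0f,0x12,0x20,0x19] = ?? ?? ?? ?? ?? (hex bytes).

D0: mem[0x1e..0x23] <- [25 6f f1 61 11 43]
D1: mem[0x1f..0x26] <- [64 88 36 28 9c 88 7d 19]
D2: mem[0x17..0x1e] <- [ee 5d 32 17 64 88 36 28]
D3: mem[0x17..0x18] <- [25 6f]
D4: mem[0x06..0x08] <- [6f f1 61]
D5: mem[0x0e..0x10] <- [6f f1 61]
query mem[0x17]=0x25, mem[0x0f]=0xf1, mem[0x12]=0x88, mem[0x20]=0x88, mem[0x19]=0x32

MEM[0x17,0x0f,0x12,0x20,0x19] = 25 f1 88 88 32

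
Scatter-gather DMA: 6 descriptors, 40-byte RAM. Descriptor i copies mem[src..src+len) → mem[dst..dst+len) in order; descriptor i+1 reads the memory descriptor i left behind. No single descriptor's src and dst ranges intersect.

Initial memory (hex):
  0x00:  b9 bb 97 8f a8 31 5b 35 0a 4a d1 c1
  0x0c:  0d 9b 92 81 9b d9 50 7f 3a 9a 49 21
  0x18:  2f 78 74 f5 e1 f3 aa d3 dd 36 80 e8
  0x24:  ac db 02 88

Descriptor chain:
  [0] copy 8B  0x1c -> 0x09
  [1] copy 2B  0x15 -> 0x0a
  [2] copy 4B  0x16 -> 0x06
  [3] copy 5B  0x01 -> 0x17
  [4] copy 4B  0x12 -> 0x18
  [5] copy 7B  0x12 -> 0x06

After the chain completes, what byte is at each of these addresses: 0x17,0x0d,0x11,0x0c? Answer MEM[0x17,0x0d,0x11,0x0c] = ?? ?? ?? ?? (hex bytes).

MEM[0x17,0x0d,0x11,0x0c] = bb dd d9 50

D0: mem[0x09..0x10] <- [e1 f3 aa d3 dd 36 80 e8]
D1: mem[0x0a..0x0b] <- [9a 49]
D2: mem[0x06..0x09] <- [49 21 2f 78]
D3: mem[0x17..0x1b] <- [bb 97 8f a8 31]
D4: mem[0x18..0x1b] <- [50 7f 3a 9a]
D5: mem[0x06..0x0c] <- [50 7f 3a 9a 49 bb 50]
query mem[0x17]=0xbb, mem[0x0d]=0xdd, mem[0x11]=0xd9, mem[0x0c]=0x50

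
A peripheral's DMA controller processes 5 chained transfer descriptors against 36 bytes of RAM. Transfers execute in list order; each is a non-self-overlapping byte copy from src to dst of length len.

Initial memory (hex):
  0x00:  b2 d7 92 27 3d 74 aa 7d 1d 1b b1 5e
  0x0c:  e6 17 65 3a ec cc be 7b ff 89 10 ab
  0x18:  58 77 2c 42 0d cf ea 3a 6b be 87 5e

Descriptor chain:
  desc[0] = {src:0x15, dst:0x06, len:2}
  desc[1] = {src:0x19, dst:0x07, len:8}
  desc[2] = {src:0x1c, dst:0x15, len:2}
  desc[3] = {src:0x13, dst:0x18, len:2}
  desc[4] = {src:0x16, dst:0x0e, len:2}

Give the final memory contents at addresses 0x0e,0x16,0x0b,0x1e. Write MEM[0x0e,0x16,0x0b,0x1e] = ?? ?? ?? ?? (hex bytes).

#0 dst[0x06+2] := {0x89,0x10}
#1 dst[0x07+8] := {0x77,0x2c,0x42,0x0d,0xcf,0xea,0x3a,0x6b}
#2 dst[0x15+2] := {0x0d,0xcf}
#3 dst[0x18+2] := {0x7b,0xff}
#4 dst[0x0e+2] := {0xcf,0xab}
query mem[0x0e]=0xcf, mem[0x16]=0xcf, mem[0x0b]=0xcf, mem[0x1e]=0xea

MEM[0x0e,0x16,0x0b,0x1e] = cf cf cf ea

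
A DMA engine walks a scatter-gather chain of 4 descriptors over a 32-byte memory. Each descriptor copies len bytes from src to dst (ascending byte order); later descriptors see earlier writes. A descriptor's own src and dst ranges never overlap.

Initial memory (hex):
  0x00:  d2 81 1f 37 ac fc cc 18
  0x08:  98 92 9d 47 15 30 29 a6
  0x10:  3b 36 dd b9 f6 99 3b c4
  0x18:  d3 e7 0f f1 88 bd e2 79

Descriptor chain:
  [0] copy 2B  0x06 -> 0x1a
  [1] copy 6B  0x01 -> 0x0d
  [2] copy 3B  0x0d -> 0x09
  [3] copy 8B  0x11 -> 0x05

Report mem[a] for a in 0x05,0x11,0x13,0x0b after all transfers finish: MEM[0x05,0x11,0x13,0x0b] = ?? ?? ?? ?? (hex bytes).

D0: mem[0x1a..0x1b] <- [cc 18]
D1: mem[0x0d..0x12] <- [81 1f 37 ac fc cc]
D2: mem[0x09..0x0b] <- [81 1f 37]
D3: mem[0x05..0x0c] <- [fc cc b9 f6 99 3b c4 d3]
query mem[0x05]=0xfc, mem[0x11]=0xfc, mem[0x13]=0xb9, mem[0x0b]=0xc4

MEM[0x05,0x11,0x13,0x0b] = fc fc b9 c4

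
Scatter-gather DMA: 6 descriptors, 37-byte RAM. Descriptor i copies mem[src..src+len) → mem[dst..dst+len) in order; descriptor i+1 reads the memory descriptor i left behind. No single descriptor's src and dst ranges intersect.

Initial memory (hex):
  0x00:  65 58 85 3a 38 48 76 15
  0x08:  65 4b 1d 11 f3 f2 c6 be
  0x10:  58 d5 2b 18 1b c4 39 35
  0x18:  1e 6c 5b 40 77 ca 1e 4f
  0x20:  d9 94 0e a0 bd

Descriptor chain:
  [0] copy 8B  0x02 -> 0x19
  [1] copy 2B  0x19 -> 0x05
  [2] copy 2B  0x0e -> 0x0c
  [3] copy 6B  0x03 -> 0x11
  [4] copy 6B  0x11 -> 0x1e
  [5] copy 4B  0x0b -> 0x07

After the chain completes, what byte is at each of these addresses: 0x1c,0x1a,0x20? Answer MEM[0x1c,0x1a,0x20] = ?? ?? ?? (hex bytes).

#0 dst[0x19+8] := {0x85,0x3a,0x38,0x48,0x76,0x15,0x65,0x4b}
#1 dst[0x05+2] := {0x85,0x3a}
#2 dst[0x0c+2] := {0xc6,0xbe}
#3 dst[0x11+6] := {0x3a,0x38,0x85,0x3a,0x15,0x65}
#4 dst[0x1e+6] := {0x3a,0x38,0x85,0x3a,0x15,0x65}
#5 dst[0x07+4] := {0x11,0xc6,0xbe,0xc6}
query mem[0x1c]=0x48, mem[0x1a]=0x3a, mem[0x20]=0x85

MEM[0x1c,0x1a,0x20] = 48 3a 85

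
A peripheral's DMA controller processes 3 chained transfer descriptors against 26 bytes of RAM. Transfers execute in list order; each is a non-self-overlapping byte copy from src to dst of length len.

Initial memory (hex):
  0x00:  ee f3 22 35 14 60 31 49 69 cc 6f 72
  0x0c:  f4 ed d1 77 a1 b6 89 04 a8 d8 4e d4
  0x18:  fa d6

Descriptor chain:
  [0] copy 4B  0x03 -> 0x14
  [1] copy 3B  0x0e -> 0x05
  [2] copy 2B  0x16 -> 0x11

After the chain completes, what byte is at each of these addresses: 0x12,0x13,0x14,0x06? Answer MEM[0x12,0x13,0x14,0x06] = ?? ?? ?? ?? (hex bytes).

MEM[0x12,0x13,0x14,0x06] = 31 04 35 77

D0: mem[0x14..0x17] <- [35 14 60 31]
D1: mem[0x05..0x07] <- [d1 77 a1]
D2: mem[0x11..0x12] <- [60 31]
query mem[0x12]=0x31, mem[0x13]=0x04, mem[0x14]=0x35, mem[0x06]=0x77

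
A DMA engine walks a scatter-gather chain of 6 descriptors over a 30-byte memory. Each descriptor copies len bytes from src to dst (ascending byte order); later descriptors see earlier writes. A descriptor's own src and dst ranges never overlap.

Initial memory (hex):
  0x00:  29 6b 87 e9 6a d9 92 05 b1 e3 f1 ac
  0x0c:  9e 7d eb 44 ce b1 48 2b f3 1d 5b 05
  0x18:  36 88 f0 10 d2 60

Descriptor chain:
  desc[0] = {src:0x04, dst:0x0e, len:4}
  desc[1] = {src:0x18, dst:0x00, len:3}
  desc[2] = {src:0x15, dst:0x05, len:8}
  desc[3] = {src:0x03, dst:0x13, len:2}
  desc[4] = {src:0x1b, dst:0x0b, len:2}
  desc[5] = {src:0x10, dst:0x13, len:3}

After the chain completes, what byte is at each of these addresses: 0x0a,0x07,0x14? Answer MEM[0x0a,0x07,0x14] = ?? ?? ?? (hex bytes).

MEM[0x0a,0x07,0x14] = f0 05 05

#0 dst[0x0e+4] := {0x6a,0xd9,0x92,0x05}
#1 dst[0x00+3] := {0x36,0x88,0xf0}
#2 dst[0x05+8] := {0x1d,0x5b,0x05,0x36,0x88,0xf0,0x10,0xd2}
#3 dst[0x13+2] := {0xe9,0x6a}
#4 dst[0x0b+2] := {0x10,0xd2}
#5 dst[0x13+3] := {0x92,0x05,0x48}
query mem[0x0a]=0xf0, mem[0x07]=0x05, mem[0x14]=0x05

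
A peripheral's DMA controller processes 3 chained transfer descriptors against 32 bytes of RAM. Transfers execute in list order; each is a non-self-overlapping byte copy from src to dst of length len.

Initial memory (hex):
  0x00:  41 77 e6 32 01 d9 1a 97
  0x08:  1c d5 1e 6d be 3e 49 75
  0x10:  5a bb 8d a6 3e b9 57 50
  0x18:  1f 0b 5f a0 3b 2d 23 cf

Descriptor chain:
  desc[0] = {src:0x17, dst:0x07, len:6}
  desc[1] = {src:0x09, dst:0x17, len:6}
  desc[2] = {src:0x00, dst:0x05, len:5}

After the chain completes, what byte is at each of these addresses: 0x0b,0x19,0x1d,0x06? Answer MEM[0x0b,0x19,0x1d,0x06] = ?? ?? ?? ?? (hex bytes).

MEM[0x0b,0x19,0x1d,0x06] = a0 a0 2d 77

#0 dst[0x07+6] := {0x50,0x1f,0x0b,0x5f,0xa0,0x3b}
#1 dst[0x17+6] := {0x0b,0x5f,0xa0,0x3b,0x3e,0x49}
#2 dst[0x05+5] := {0x41,0x77,0xe6,0x32,0x01}
query mem[0x0b]=0xa0, mem[0x19]=0xa0, mem[0x1d]=0x2d, mem[0x06]=0x77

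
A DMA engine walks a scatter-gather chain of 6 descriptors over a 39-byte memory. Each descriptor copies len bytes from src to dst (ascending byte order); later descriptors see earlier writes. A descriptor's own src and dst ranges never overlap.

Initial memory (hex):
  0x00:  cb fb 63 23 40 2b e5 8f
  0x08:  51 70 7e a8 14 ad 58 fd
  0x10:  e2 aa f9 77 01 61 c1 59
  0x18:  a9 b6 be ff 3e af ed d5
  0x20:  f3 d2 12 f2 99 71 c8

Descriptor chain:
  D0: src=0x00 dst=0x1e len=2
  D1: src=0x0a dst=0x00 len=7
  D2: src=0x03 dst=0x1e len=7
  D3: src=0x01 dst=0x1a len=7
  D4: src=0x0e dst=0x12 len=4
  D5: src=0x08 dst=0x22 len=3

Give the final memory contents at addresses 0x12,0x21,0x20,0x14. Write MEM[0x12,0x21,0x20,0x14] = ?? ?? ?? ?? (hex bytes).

D0: mem[0x1e..0x1f] <- [cb fb]
D1: mem[0x00..0x06] <- [7e a8 14 ad 58 fd e2]
D2: mem[0x1e..0x24] <- [ad 58 fd e2 8f 51 70]
D3: mem[0x1a..0x20] <- [a8 14 ad 58 fd e2 8f]
D4: mem[0x12..0x15] <- [58 fd e2 aa]
D5: mem[0x22..0x24] <- [51 70 7e]
query mem[0x12]=0x58, mem[0x21]=0xe2, mem[0x20]=0x8f, mem[0x14]=0xe2

MEM[0x12,0x21,0x20,0x14] = 58 e2 8f e2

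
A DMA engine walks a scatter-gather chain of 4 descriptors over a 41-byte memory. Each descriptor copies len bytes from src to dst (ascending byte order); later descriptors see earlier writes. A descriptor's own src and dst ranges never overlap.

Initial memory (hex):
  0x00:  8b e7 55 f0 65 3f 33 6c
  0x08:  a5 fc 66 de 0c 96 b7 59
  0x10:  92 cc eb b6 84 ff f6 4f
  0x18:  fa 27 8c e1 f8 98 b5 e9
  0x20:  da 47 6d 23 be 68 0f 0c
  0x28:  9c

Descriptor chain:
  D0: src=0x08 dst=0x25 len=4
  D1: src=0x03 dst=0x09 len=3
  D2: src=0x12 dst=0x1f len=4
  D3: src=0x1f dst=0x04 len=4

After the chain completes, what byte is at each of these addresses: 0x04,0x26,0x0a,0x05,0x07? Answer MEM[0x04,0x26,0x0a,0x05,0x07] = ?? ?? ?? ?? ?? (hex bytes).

[0] 0x08->0x25 len=4 : a5 fc 66 de
[1] 0x03->0x09 len=3 : f0 65 3f
[2] 0x12->0x1f len=4 : eb b6 84 ff
[3] 0x1f->0x04 len=4 : eb b6 84 ff
query mem[0x04]=0xeb, mem[0x26]=0xfc, mem[0x0a]=0x65, mem[0x05]=0xb6, mem[0x07]=0xff

MEM[0x04,0x26,0x0a,0x05,0x07] = eb fc 65 b6 ff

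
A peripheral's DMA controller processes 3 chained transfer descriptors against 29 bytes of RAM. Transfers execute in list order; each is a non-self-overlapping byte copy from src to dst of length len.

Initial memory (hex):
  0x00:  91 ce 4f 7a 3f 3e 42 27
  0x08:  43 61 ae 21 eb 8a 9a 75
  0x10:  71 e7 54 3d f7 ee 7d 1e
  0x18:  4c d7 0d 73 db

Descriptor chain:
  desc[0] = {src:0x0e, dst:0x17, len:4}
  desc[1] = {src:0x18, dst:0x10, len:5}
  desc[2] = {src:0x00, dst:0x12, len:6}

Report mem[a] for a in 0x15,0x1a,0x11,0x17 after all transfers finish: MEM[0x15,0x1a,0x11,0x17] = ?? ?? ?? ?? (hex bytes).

  after D0: wrote 4B at 0x17 = 9a7571e7
  after D1: wrote 5B at 0x10 = 7571e773db
  after D2: wrote 6B at 0x12 = 91ce4f7a3f3e
query mem[0x15]=0x7a, mem[0x1a]=0xe7, mem[0x11]=0x71, mem[0x17]=0x3e

MEM[0x15,0x1a,0x11,0x17] = 7a e7 71 3e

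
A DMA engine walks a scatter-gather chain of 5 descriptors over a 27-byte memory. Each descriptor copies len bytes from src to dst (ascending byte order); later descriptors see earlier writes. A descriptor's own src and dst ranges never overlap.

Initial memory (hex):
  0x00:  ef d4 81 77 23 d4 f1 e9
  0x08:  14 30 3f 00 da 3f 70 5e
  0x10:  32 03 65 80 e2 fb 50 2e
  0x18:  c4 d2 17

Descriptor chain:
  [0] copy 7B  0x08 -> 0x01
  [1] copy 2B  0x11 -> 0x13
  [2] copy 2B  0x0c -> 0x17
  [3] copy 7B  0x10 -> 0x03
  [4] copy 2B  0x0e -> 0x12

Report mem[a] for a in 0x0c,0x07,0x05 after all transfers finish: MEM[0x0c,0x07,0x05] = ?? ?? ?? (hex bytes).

MEM[0x0c,0x07,0x05] = da 65 65

[0] 0x08->0x01 len=7 : 14 30 3f 00 da 3f 70
[1] 0x11->0x13 len=2 : 03 65
[2] 0x0c->0x17 len=2 : da 3f
[3] 0x10->0x03 len=7 : 32 03 65 03 65 fb 50
[4] 0x0e->0x12 len=2 : 70 5e
query mem[0x0c]=0xda, mem[0x07]=0x65, mem[0x05]=0x65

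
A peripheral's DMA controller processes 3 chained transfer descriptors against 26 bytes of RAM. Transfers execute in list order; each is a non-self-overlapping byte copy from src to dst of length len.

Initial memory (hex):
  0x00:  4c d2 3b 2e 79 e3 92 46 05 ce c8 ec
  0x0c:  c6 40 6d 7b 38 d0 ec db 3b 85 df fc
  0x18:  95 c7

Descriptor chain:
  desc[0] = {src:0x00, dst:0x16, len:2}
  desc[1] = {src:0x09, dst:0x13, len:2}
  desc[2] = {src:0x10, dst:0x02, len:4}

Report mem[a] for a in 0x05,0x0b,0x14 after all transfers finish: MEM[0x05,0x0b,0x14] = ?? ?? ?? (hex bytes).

[0] 0x00->0x16 len=2 : 4c d2
[1] 0x09->0x13 len=2 : ce c8
[2] 0x10->0x02 len=4 : 38 d0 ec ce
query mem[0x05]=0xce, mem[0x0b]=0xec, mem[0x14]=0xc8

MEM[0x05,0x0b,0x14] = ce ec c8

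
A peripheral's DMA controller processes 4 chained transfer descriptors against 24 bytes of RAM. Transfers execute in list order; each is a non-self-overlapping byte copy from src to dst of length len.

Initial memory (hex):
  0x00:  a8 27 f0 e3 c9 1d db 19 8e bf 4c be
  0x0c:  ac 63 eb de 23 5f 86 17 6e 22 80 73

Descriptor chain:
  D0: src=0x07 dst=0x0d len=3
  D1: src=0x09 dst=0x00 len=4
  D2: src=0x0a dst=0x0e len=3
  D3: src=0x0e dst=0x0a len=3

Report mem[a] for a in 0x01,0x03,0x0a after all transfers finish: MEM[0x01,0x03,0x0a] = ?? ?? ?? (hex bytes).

MEM[0x01,0x03,0x0a] = 4c ac 4c

D0: mem[0x0d..0x0f] <- [19 8e bf]
D1: mem[0x00..0x03] <- [bf 4c be ac]
D2: mem[0x0e..0x10] <- [4c be ac]
D3: mem[0x0a..0x0c] <- [4c be ac]
query mem[0x01]=0x4c, mem[0x03]=0xac, mem[0x0a]=0x4c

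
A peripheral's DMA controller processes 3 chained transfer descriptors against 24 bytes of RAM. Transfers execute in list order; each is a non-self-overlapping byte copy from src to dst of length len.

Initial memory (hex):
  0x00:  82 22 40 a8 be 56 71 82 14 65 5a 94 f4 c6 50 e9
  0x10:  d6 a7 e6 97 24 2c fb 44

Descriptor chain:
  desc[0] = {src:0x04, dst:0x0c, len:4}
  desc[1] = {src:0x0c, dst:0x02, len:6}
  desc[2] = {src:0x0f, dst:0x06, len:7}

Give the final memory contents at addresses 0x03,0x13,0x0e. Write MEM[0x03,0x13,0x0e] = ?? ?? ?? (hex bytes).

MEM[0x03,0x13,0x0e] = 56 97 71

#0 dst[0x0c+4] := {0xbe,0x56,0x71,0x82}
#1 dst[0x02+6] := {0xbe,0x56,0x71,0x82,0xd6,0xa7}
#2 dst[0x06+7] := {0x82,0xd6,0xa7,0xe6,0x97,0x24,0x2c}
query mem[0x03]=0x56, mem[0x13]=0x97, mem[0x0e]=0x71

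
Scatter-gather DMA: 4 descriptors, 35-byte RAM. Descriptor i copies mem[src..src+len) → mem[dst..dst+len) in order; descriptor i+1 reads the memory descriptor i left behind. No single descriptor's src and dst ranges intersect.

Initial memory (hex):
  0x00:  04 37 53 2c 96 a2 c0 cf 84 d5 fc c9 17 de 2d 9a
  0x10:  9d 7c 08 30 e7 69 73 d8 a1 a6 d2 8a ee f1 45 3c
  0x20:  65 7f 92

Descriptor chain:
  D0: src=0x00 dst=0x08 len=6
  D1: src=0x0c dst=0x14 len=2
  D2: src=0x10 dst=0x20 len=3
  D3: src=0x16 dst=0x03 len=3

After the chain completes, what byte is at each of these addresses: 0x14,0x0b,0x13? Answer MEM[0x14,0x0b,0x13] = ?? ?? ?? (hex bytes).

MEM[0x14,0x0b,0x13] = 96 2c 30

#0 dst[0x08+6] := {0x04,0x37,0x53,0x2c,0x96,0xa2}
#1 dst[0x14+2] := {0x96,0xa2}
#2 dst[0x20+3] := {0x9d,0x7c,0x08}
#3 dst[0x03+3] := {0x73,0xd8,0xa1}
query mem[0x14]=0x96, mem[0x0b]=0x2c, mem[0x13]=0x30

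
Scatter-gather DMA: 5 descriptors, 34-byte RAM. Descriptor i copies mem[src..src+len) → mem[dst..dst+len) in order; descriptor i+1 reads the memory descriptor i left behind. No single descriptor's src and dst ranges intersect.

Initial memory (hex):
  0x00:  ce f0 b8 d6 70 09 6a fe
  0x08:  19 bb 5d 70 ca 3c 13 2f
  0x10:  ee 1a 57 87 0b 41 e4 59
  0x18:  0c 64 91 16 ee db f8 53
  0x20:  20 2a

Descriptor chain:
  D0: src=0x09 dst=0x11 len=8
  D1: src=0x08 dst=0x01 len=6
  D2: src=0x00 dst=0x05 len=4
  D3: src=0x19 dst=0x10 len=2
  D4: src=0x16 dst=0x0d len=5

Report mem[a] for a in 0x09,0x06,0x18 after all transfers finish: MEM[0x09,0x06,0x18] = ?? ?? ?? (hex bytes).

#0 dst[0x11+8] := {0xbb,0x5d,0x70,0xca,0x3c,0x13,0x2f,0xee}
#1 dst[0x01+6] := {0x19,0xbb,0x5d,0x70,0xca,0x3c}
#2 dst[0x05+4] := {0xce,0x19,0xbb,0x5d}
#3 dst[0x10+2] := {0x64,0x91}
#4 dst[0x0d+5] := {0x13,0x2f,0xee,0x64,0x91}
query mem[0x09]=0xbb, mem[0x06]=0x19, mem[0x18]=0xee

MEM[0x09,0x06,0x18] = bb 19 ee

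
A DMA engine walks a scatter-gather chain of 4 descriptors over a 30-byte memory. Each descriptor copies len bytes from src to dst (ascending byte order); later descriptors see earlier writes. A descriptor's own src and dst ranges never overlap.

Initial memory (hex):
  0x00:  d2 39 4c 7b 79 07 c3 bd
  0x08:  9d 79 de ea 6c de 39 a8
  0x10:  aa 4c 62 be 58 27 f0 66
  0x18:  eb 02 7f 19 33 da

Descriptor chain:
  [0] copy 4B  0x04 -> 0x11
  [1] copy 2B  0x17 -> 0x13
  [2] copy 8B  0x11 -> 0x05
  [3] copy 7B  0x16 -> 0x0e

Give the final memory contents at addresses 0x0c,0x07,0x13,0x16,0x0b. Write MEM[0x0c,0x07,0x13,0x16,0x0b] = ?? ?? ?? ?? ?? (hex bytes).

MEM[0x0c,0x07,0x13,0x16,0x0b] = eb 66 19 f0 66

D0: mem[0x11..0x14] <- [79 07 c3 bd]
D1: mem[0x13..0x14] <- [66 eb]
D2: mem[0x05..0x0c] <- [79 07 66 eb 27 f0 66 eb]
D3: mem[0x0e..0x14] <- [f0 66 eb 02 7f 19 33]
query mem[0x0c]=0xeb, mem[0x07]=0x66, mem[0x13]=0x19, mem[0x16]=0xf0, mem[0x0b]=0x66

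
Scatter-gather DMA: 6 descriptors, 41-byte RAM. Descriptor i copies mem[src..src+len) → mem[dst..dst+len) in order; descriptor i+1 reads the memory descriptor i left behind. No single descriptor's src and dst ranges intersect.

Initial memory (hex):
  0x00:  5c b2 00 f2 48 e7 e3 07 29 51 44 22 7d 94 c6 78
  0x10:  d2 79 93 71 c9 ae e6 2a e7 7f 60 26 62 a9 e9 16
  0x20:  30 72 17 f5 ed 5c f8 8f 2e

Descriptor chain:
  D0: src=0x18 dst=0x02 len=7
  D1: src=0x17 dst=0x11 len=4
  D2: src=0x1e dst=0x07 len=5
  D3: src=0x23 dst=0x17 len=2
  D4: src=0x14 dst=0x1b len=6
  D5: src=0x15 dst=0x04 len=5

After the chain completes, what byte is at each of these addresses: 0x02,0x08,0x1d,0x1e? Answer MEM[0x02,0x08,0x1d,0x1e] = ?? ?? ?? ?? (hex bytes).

MEM[0x02,0x08,0x1d,0x1e] = e7 7f e6 f5

[0] 0x18->0x02 len=7 : e7 7f 60 26 62 a9 e9
[1] 0x17->0x11 len=4 : 2a e7 7f 60
[2] 0x1e->0x07 len=5 : e9 16 30 72 17
[3] 0x23->0x17 len=2 : f5 ed
[4] 0x14->0x1b len=6 : 60 ae e6 f5 ed 7f
[5] 0x15->0x04 len=5 : ae e6 f5 ed 7f
query mem[0x02]=0xe7, mem[0x08]=0x7f, mem[0x1d]=0xe6, mem[0x1e]=0xf5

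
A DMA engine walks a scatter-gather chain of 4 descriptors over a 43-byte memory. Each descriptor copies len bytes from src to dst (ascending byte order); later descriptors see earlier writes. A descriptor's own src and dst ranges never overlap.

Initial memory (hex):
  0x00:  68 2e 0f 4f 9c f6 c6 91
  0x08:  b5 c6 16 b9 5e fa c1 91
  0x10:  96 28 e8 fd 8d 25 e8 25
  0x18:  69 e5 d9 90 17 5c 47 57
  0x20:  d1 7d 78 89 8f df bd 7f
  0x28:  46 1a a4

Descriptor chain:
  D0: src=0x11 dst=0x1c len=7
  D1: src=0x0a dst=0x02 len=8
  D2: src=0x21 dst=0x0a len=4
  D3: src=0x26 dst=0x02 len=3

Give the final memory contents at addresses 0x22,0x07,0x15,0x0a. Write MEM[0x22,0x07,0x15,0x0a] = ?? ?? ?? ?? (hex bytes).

MEM[0x22,0x07,0x15,0x0a] = 25 91 25 e8

#0 dst[0x1c+7] := {0x28,0xe8,0xfd,0x8d,0x25,0xe8,0x25}
#1 dst[0x02+8] := {0x16,0xb9,0x5e,0xfa,0xc1,0x91,0x96,0x28}
#2 dst[0x0a+4] := {0xe8,0x25,0x89,0x8f}
#3 dst[0x02+3] := {0xbd,0x7f,0x46}
query mem[0x22]=0x25, mem[0x07]=0x91, mem[0x15]=0x25, mem[0x0a]=0xe8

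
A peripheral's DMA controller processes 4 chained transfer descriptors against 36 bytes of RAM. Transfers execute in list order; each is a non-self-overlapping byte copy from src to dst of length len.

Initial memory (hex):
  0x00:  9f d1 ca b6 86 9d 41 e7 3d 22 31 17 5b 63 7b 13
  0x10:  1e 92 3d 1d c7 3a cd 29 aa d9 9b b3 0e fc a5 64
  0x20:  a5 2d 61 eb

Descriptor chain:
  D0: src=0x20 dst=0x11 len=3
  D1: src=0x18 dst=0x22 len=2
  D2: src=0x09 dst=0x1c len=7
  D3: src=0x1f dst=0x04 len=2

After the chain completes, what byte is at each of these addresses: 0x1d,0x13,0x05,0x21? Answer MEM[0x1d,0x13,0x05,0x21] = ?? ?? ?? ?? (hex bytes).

#0 dst[0x11+3] := {0xa5,0x2d,0x61}
#1 dst[0x22+2] := {0xaa,0xd9}
#2 dst[0x1c+7] := {0x22,0x31,0x17,0x5b,0x63,0x7b,0x13}
#3 dst[0x04+2] := {0x5b,0x63}
query mem[0x1d]=0x31, mem[0x13]=0x61, mem[0x05]=0x63, mem[0x21]=0x7b

MEM[0x1d,0x13,0x05,0x21] = 31 61 63 7b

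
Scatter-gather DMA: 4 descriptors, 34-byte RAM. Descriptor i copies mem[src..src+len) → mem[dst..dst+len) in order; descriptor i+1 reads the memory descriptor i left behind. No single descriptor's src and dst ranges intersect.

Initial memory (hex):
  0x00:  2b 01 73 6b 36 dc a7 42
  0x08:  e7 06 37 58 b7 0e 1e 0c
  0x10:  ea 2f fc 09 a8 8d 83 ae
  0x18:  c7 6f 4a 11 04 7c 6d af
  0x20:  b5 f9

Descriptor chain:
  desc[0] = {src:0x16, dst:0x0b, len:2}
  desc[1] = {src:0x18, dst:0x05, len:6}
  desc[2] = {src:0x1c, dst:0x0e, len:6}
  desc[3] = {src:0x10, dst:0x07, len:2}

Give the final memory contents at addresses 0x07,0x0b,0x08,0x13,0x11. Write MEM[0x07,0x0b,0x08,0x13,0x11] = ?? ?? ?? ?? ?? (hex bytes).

  after D0: wrote 2B at 0x0b = 83ae
  after D1: wrote 6B at 0x05 = c76f4a11047c
  after D2: wrote 6B at 0x0e = 047c6dafb5f9
  after D3: wrote 2B at 0x07 = 6daf
query mem[0x07]=0x6d, mem[0x0b]=0x83, mem[0x08]=0xaf, mem[0x13]=0xf9, mem[0x11]=0xaf

MEM[0x07,0x0b,0x08,0x13,0x11] = 6d 83 af f9 af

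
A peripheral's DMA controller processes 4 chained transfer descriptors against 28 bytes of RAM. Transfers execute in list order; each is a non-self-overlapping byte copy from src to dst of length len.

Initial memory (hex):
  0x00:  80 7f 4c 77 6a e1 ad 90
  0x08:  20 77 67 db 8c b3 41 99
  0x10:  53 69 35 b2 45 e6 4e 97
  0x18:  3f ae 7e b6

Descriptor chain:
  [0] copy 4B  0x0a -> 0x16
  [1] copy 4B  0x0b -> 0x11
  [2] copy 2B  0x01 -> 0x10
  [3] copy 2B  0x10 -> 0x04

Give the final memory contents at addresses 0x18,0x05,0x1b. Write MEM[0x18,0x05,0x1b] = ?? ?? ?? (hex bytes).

D0: mem[0x16..0x19] <- [67 db 8c b3]
D1: mem[0x11..0x14] <- [db 8c b3 41]
D2: mem[0x10..0x11] <- [7f 4c]
D3: mem[0x04..0x05] <- [7f 4c]
query mem[0x18]=0x8c, mem[0x05]=0x4c, mem[0x1b]=0xb6

MEM[0x18,0x05,0x1b] = 8c 4c b6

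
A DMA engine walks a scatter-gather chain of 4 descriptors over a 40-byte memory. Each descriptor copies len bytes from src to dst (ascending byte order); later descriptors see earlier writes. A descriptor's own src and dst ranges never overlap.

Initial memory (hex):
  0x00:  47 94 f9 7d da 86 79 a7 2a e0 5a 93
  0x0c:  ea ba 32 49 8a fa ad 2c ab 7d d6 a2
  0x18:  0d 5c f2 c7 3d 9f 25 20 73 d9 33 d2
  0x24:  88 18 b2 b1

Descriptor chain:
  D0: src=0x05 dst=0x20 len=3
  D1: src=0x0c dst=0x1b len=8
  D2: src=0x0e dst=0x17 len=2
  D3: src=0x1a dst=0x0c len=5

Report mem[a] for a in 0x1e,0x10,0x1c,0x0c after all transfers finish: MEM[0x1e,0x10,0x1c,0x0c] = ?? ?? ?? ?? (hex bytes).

MEM[0x1e,0x10,0x1c,0x0c] = 49 49 ba f2

  after D0: wrote 3B at 0x20 = 8679a7
  after D1: wrote 8B at 0x1b = eaba32498afaad2c
  after D2: wrote 2B at 0x17 = 3249
  after D3: wrote 5B at 0x0c = f2eaba3249
query mem[0x1e]=0x49, mem[0x10]=0x49, mem[0x1c]=0xba, mem[0x0c]=0xf2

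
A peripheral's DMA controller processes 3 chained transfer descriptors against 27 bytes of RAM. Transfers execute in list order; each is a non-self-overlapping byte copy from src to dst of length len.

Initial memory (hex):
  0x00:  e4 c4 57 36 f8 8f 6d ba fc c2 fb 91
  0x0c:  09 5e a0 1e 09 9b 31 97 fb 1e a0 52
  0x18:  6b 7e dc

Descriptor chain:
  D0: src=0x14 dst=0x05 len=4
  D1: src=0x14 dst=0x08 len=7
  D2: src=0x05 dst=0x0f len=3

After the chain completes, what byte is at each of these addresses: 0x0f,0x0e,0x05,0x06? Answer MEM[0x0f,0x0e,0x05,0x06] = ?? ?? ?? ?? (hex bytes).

  after D0: wrote 4B at 0x05 = fb1ea052
  after D1: wrote 7B at 0x08 = fb1ea0526b7edc
  after D2: wrote 3B at 0x0f = fb1ea0
query mem[0x0f]=0xfb, mem[0x0e]=0xdc, mem[0x05]=0xfb, mem[0x06]=0x1e

MEM[0x0f,0x0e,0x05,0x06] = fb dc fb 1e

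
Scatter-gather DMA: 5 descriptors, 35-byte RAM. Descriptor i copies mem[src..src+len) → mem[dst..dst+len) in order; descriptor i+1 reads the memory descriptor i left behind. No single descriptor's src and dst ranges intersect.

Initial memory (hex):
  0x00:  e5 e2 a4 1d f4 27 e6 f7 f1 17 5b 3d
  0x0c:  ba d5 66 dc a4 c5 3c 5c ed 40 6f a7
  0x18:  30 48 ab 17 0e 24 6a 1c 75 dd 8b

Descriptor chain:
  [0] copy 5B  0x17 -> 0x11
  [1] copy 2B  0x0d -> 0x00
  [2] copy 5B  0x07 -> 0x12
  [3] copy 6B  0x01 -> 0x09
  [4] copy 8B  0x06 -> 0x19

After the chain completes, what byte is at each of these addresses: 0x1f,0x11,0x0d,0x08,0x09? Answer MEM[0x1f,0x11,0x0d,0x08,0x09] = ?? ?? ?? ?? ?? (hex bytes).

[0] 0x17->0x11 len=5 : a7 30 48 ab 17
[1] 0x0d->0x00 len=2 : d5 66
[2] 0x07->0x12 len=5 : f7 f1 17 5b 3d
[3] 0x01->0x09 len=6 : 66 a4 1d f4 27 e6
[4] 0x06->0x19 len=8 : e6 f7 f1 66 a4 1d f4 27
query mem[0x1f]=0xf4, mem[0x11]=0xa7, mem[0x0d]=0x27, mem[0x08]=0xf1, mem[0x09]=0x66

MEM[0x1f,0x11,0x0d,0x08,0x09] = f4 a7 27 f1 66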